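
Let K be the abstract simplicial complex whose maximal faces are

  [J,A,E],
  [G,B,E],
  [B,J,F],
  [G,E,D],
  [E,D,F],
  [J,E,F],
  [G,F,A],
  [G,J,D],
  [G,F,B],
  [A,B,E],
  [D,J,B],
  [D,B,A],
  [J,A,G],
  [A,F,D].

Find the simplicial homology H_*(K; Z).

H_0 ≅ Z,  H_1 ≅ Z^2,  H_2 ≅ Z.

Take the total order A < B < D < E < F < G < J on the vertex set. Then K (dimension 2) consists of the simplices:

  0-simplices (7): A, B, D, E, F, G, J
  1-simplices (21): AB, AD, AE, AF, AG, AJ, BD, BE, BF, BG, BJ, DE, DF, DG, DJ, EF, EG, EJ, FG, FJ, GJ
  2-simplices (14): ABD, ABE, ADF, AEJ, AFG, AGJ, BDJ, BEG, BFG, BFJ, DEF, DEG, DGJ, EFJ

giving chain groups C_0 ≅ Z^7, C_1 ≅ Z^21, C_2 ≅ Z^14.

∂_1: C_1 → C_0 sends each edge [p,q] (with p < q) to q − p. For instance
  ∂AE = E − A.
The 7×21 boundary matrix has rank 6 and Smith normal form diag(1,1,1,1,1,1).

Boundary ∂_2: C_2 → C_1 acts by ∂[p,q,r] = [q,r] − [p,r] + [p,q]. For instance
  ∂AFG = FG − AG + AF,
  ∂DEF = EF − DF + DE.
This gives a 21×14 integer matrix of rank 13; reducing to Smith normal form yields diagonal entries (1,1,1,1,1,1,1,1,1,1,1,1,1).

Computing H_k = (kernel of ∂_k) / (image of ∂_{k+1}):

  H_0: rank C_0 − rank ∂_1 = 7 − 6 = 1, and the invariant factors of ∂_1 are all 1, so H_0 = Z.
  H_1: rank ker ∂_1 − rank ∂_2 = (21 − 6) − 13 = 2, and the invariant factors of ∂_2 are all 1, so H_1 = Z^2.
  H_2: rank ker ∂_2 − rank ∂_3 = (14 − 13) − 0 = 1, and there is no ∂_3, so H_2 = Z.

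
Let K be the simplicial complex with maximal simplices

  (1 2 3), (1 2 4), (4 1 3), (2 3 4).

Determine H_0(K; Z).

H_0 ≅ Z.

Fix the vertex order 1 < 2 < 3 < 4 and write every simplex with vertices in increasing order. Then dim K = 2 and the simplices of K are:

  0-simplices (4): [1], [2], [3], [4]
  1-simplices (6): [1,2], [1,3], [1,4], [2,3], [2,4], [3,4]
  2-simplices (4): [1,2,3], [1,2,4], [1,3,4], [2,3,4]

giving chain groups C_0 ≅ Z^4, C_1 ≅ Z^6, C_2 ≅ Z^4.

Boundary ∂_1: C_1 → C_0 is given by ∂[p,q] = [q] − [p]. For instance
  ∂[2,4] = [4] − [2].
The 4×6 boundary matrix has rank 3 and Smith normal form diag(1,1,1).

The boundary map ∂_2: C_2 → C_1 maps a triangle to the signed sum of its edges. For instance
  ∂[1,2,4] = [2,4] − [1,4] + [1,2],
  ∂[2,3,4] = [3,4] − [2,4] + [2,3].
The resulting 6×4 matrix has rank 3, and its Smith normal form has invariant factors (1,1,1).

Now H_k = ker ∂_k / im ∂_{k+1}, so:

  H_0: rank C_0 − rank ∂_1 = 4 − 3 = 1, and the invariant factors of ∂_1 are all 1, so H_0 ≅ Z.

(K is a triangulation of the 2-sphere S^2.)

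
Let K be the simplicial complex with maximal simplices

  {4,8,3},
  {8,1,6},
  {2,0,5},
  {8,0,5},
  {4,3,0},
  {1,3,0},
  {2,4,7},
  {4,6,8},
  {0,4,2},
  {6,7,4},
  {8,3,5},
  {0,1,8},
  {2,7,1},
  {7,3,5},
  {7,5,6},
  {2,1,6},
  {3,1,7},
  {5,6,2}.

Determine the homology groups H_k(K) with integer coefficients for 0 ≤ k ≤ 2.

Order the vertices as 0 < 1 < 2 < 3 < 4 < 5 < 6 < 7 < 8. Listing each simplex with vertices in this order, K has dimension 2 with simplices:

  0-simplices (9): [0], [1], [2], [3], [4], [5], [6], [7], [8]
  1-simplices (27): (27 of them)
  2-simplices (18): [0,1,3], [0,1,8], [0,2,4], [0,2,5], [0,3,4], [0,5,8], [1,2,6], [1,2,7], [1,3,7], [1,6,8], [2,4,7], [2,5,6], [3,4,8], [3,5,7], [3,5,8], [4,6,7], [4,6,8], [5,6,7]

Hence C_0 ≅ Z^9, C_1 ≅ Z^27, C_2 ≅ Z^18.

∂_1: C_1 → C_0 maps an edge to its endpoints' difference, ∂[p,q] = q − p. For instance
  ∂[2,5] = [5] − [2].
As a 9×27 matrix over Z this has rank 8, with invariant factors (1,1,1,1,1,1,1,1).

∂_2: C_2 → C_1 maps a triangle to the signed sum of its edges. For instance
  ∂[1,2,6] = [2,6] − [1,6] + [1,2],
  ∂[2,5,6] = [5,6] − [2,6] + [2,5].
The resulting 27×18 matrix has rank 18, and its Smith normal form has invariant factors (1,1,1,1,1,1,1,1,1,1,1,1,1,1,1,1,1,2).

Reading off H_k = ker ∂_k / im ∂_{k+1}:

  H_0: rank C_0 − rank ∂_1 = 9 − 8 = 1, and the invariant factors of ∂_1 are all 1, so H_0 = Z.
  H_1: rank ker ∂_1 − rank ∂_2 = (27 − 8) − 18 = 1, and ∂_2 has invariant factor 2 > 1, so H_1 = Z ⊕ Z_2.
  H_2: rank ker ∂_2 − rank ∂_3 = (18 − 18) − 0 = 0, and there is no ∂_3, so H_2 = 0.

H_0 ≅ Z,  H_1 ≅ Z ⊕ Z_2,  H_2 = 0.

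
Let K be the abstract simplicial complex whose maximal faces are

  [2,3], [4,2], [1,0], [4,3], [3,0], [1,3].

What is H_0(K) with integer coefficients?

H_0 = Z.

Fix the vertex order 0 < 1 < 2 < 3 < 4 and write every simplex with vertices in increasing order. Then dim K = 1 and the simplices of K are:

  0-simplices (5): [0], [1], [2], [3], [4]
  1-simplices (6): [0,1], [0,3], [1,3], [2,3], [2,4], [3,4]

giving chain groups C_0 ≅ Z^5, C_1 ≅ Z^6.

∂_1: C_1 → C_0 maps an edge to its endpoints' difference, ∂[p,q] = q − p.
This gives a 5×6 integer matrix of rank 4; reducing to Smith normal form yields diagonal entries (1,1,1,1).

Computing H_k = (kernel of ∂_k) / (image of ∂_{k+1}):

  H_0: rank C_0 − rank ∂_1 = 5 − 4 = 1, and the invariant factors of ∂_1 are all 1, so H_0 ≅ Z.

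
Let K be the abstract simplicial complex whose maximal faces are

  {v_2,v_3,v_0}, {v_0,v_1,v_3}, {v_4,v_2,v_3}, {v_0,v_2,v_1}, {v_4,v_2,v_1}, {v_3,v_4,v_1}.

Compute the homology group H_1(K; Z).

Fix the vertex order v_0 < v_1 < v_2 < v_3 < v_4 and write every simplex with vertices in increasing order. Then dim K = 2 and the simplices of K are:

  0-simplices (5): [v_0], [v_1], [v_2], [v_3], [v_4]
  1-simplices (9): [v_0,v_1], [v_0,v_2], [v_0,v_3], [v_1,v_2], [v_1,v_3], [v_1,v_4], [v_2,v_3], [v_2,v_4], [v_3,v_4]
  2-simplices (6): [v_0,v_1,v_2], [v_0,v_1,v_3], [v_0,v_2,v_3], [v_1,v_2,v_4], [v_1,v_3,v_4], [v_2,v_3,v_4]

Hence C_0 ≅ Z^5, C_1 ≅ Z^9, C_2 ≅ Z^6.

Boundary ∂_1: C_1 → C_0 sends each edge [p,q] (with p < q) to q − p.
The 5×9 boundary matrix has rank 4 and Smith normal form diag(1,1,1,1).

Boundary ∂_2: C_2 → C_1 acts by ∂[p,q,r] = [q,r] − [p,r] + [p,q]. For instance
  ∂[v_0,v_1,v_3] = [v_1,v_3] − [v_0,v_3] + [v_0,v_1],
  ∂[v_0,v_2,v_3] = [v_2,v_3] − [v_0,v_3] + [v_0,v_2].
The 9×6 boundary matrix has rank 5 and Smith normal form diag(1,1,1,1,1).

Reading off H_k = ker ∂_k / im ∂_{k+1}:

  H_1: rank ker ∂_1 − rank ∂_2 = (9 − 4) − 5 = 0, and the invariant factors of ∂_2 are all 1, so H_1 = 0.

(K is a triangulation of the 2-sphere S^2.)

H_1 ≅ 0.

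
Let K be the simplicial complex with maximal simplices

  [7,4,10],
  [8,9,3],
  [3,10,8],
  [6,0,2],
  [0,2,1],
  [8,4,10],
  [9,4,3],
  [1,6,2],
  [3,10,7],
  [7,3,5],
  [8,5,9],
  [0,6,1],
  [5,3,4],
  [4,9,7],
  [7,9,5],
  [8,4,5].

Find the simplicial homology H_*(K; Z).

Order the vertices as 0 < 1 < 2 < 3 < 4 < 5 < 6 < 7 < 8 < 9 < 10. Listing each simplex with vertices in this order, K has dimension 2 with simplices:

  0-simplices (11): [0], [1], [2], [3], [4], [5], [6], [7], [8], [9], [10]
  1-simplices (24): (24 of them)
  2-simplices (16): [0,1,2], [0,1,6], [0,2,6], [1,2,6], [3,4,5], [3,4,9], [3,5,7], [3,7,10], [3,8,9], [3,8,10], [4,5,8], [4,7,9], [4,7,10], [4,8,10], [5,7,9], [5,8,9]

giving chain groups C_0 ≅ Z^11, C_1 ≅ Z^24, C_2 ≅ Z^16.

∂_1: C_1 → C_0 sends each edge [p,q] (with p < q) to q − p.
This gives a 11×24 integer matrix of rank 9; reducing to Smith normal form yields diagonal entries (1,1,1,1,1,1,1,1,1).

∂_2: C_2 → C_1 maps a triangle to the signed sum of its edges. For instance
  ∂[0,1,2] = [1,2] − [0,2] + [0,1],
  ∂[4,8,10] = [8,10] − [4,10] + [4,8].
The resulting 24×16 matrix has rank 15, and its Smith normal form has invariant factors (1,1,1,1,1,1,1,1,1,1,1,1,1,1,2).

From H_k ≅ ker(∂_k) / im(∂_{k+1}) we obtain:

  H_0: rank C_0 − rank ∂_1 = 11 − 9 = 2, and the invariant factors of ∂_1 are all 1, so H_0 ≅ Z^2.
  H_1: rank ker ∂_1 − rank ∂_2 = (24 − 9) − 15 = 0, and ∂_2 has invariant factor 2 > 1, so H_1 ≅ Z/2.
  H_2: rank ker ∂_2 − rank ∂_3 = (16 − 15) − 0 = 1, and there is no ∂_3, so H_2 ≅ Z.

(K is a triangulation of the disjoint union of the 2-sphere S^2 and the real projective plane RP^2.)

H_0 ≅ Z^2,  H_1 ≅ Z/2,  H_2 ≅ Z.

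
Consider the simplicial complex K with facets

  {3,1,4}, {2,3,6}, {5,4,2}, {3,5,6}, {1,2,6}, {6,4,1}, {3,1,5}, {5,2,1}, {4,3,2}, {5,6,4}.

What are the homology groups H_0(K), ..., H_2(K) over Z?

Fix the vertex order 1 < 2 < 3 < 4 < 5 < 6 and write every simplex with vertices in increasing order. Then dim K = 2 and the simplices of K are:

  0-simplices (6): [1], [2], [3], [4], [5], [6]
  1-simplices (15): [1,2], [1,3], [1,4], [1,5], [1,6], [2,3], [2,4], [2,5], [2,6], [3,4], [3,5], [3,6], [4,5], [4,6], [5,6]
  2-simplices (10): [1,2,5], [1,2,6], [1,3,4], [1,3,5], [1,4,6], [2,3,4], [2,3,6], [2,4,5], [3,5,6], [4,5,6]

Hence C_0 ≅ Z^6, C_1 ≅ Z^15, C_2 ≅ Z^10.

The boundary map ∂_1: C_1 → C_0 sends each edge [p,q] (with p < q) to q − p.
The resulting 6×15 matrix has rank 5, and its Smith normal form has invariant factors (1,1,1,1,1).

Boundary ∂_2: C_2 → C_1 acts by ∂[p,q,r] = [q,r] − [p,r] + [p,q]. For instance
  ∂[4,5,6] = [5,6] − [4,6] + [4,5],
  ∂[1,2,5] = [2,5] − [1,5] + [1,2].
The 15×10 boundary matrix has rank 10 and Smith normal form diag(1,1,1,1,1,1,1,1,1,2).

Reading off H_k = ker ∂_k / im ∂_{k+1}:

  H_0: rank C_0 − rank ∂_1 = 6 − 5 = 1, and the invariant factors of ∂_1 are all 1, so H_0 ≅ Z.
  H_1: rank ker ∂_1 − rank ∂_2 = (15 − 5) − 10 = 0, and ∂_2 has invariant factor 2 > 1, so H_1 ≅ Z_2.
  H_2: rank ker ∂_2 − rank ∂_3 = (10 − 10) − 0 = 0, and there is no ∂_3, so H_2 ≅ 0.

H_0 ≅ Z,  H_1 ≅ Z_2,  H_2 = 0.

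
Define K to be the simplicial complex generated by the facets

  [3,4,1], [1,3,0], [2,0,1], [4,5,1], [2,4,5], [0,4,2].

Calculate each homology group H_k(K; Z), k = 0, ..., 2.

H_0 ≅ Z,  H_1 ≅ Z,  H_2 = 0.

Take the total order 0 < 1 < 2 < 3 < 4 < 5 on the vertex set. Then K (dimension 2) consists of the simplices:

  0-simplices (6): [0], [1], [2], [3], [4], [5]
  1-simplices (12): [0,1], [0,2], [0,3], [0,4], [1,2], [1,3], [1,4], [1,5], [2,4], [2,5], [3,4], [4,5]
  2-simplices (6): [0,1,2], [0,1,3], [0,2,4], [1,3,4], [1,4,5], [2,4,5]

giving chain groups C_0 ≅ Z^6, C_1 ≅ Z^12, C_2 ≅ Z^6.

Boundary ∂_1: C_1 → C_0 maps an edge to its endpoints' difference, ∂[p,q] = q − p. For instance
  ∂[1,2] = [2] − [1].
As a 6×12 matrix over Z this has rank 5, with invariant factors (1,1,1,1,1).

Boundary ∂_2: C_2 → C_1 acts by ∂[p,q,r] = [q,r] − [p,r] + [p,q]. For instance
  ∂[0,2,4] = [2,4] − [0,4] + [0,2],
  ∂[1,4,5] = [4,5] − [1,5] + [1,4].
The 12×6 boundary matrix has rank 6 and Smith normal form diag(1,1,1,1,1,1).

Computing H_k = (kernel of ∂_k) / (image of ∂_{k+1}):

  H_0: rank C_0 − rank ∂_1 = 6 − 5 = 1, and the invariant factors of ∂_1 are all 1, so H_0 = Z.
  H_1: rank ker ∂_1 − rank ∂_2 = (12 − 5) − 6 = 1, and the invariant factors of ∂_2 are all 1, so H_1 = Z.
  H_2: rank ker ∂_2 − rank ∂_3 = (6 − 6) − 0 = 0, and there is no ∂_3, so H_2 = 0.

As a check, the Euler characteristic is 6 − 12 + 6 = 0, which agrees with 1 − 1 + 0 = 0.
(K is a triangulation of the cylinder S^1 x I.)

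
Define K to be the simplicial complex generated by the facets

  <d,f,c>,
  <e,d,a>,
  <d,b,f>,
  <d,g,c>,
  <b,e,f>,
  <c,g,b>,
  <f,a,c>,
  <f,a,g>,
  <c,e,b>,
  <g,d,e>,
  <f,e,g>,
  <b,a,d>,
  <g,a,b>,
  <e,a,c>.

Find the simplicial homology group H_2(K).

H_2 ≅ Z.

K has 7 vertices, 21 edges, 14 triangles.
rank ∂_2 = 13, rank ∂_3 = 0 ⇒ b_2 = 14 − 13 − 0 = 1. So H_2 ≅ Z.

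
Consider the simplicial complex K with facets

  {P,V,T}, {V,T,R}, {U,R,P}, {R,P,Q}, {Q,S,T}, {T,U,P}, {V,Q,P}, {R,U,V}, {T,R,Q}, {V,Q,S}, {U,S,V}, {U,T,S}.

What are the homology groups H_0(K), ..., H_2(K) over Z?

Fix the vertex order P < Q < R < S < T < U < V and write every simplex with vertices in increasing order. Then dim K = 2 and the simplices of K are:

  0-simplices (7): P, Q, R, S, T, U, V
  1-simplices (18): PQ, PR, PT, PU, PV, QR, QS, QT, QV, RT, RU, RV, ST, SU, SV, TU, TV, UV
  2-simplices (12): PQR, PQV, PRU, PTU, PTV, QRT, QST, QSV, RTV, RUV, STU, SUV

giving chain groups C_0 ≅ Z^7, C_1 ≅ Z^18, C_2 ≅ Z^12.

Boundary ∂_1: C_1 → C_0 is given by ∂[p,q] = [q] − [p]. For instance
  ∂PU = U − P.
This gives a 7×18 integer matrix of rank 6; reducing to Smith normal form yields diagonal entries (1,1,1,1,1,1).

The boundary map ∂_2: C_2 → C_1 sends each 2-simplex [p,q,r] to [q,r] − [p,r] + [p,q]. For instance
  ∂QSV = SV − QV + QS,
  ∂SUV = UV − SV + SU.
The 18×12 boundary matrix has rank 12 and Smith normal form diag(1,1,1,1,1,1,1,1,1,1,1,2).

Now H_k = ker ∂_k / im ∂_{k+1}, so:

  H_0: rank C_0 − rank ∂_1 = 7 − 6 = 1, and the invariant factors of ∂_1 are all 1, so H_0 = Z.
  H_1: rank ker ∂_1 − rank ∂_2 = (18 − 6) − 12 = 0, and ∂_2 has invariant factor 2 > 1, so H_1 = Z/2Z.
  H_2: rank ker ∂_2 − rank ∂_3 = (12 − 12) − 0 = 0, and there is no ∂_3, so H_2 = 0.

As a check, the Euler characteristic is 7 − 18 + 12 = 1, which agrees with 1 − 0 + 0 = 1.
(K is a triangulation of the real projective plane RP^2.)

H_0 = Z,  H_1 = Z/2Z,  H_2 = 0.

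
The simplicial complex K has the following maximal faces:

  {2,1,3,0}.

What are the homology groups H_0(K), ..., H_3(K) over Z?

Take the total order 0 < 1 < 2 < 3 on the vertex set. Then K (dimension 3) consists of the simplices:

  0-simplices (4): [0], [1], [2], [3]
  1-simplices (6): [0,1], [0,2], [0,3], [1,2], [1,3], [2,3]
  2-simplices (4): [0,1,2], [0,1,3], [0,2,3], [1,2,3]
  3-simplices (1): [0,1,2,3]

giving chain groups C_0 ≅ Z^4, C_1 ≅ Z^6, C_2 ≅ Z^4, C_3 ≅ Z^1.

The boundary map ∂_1: C_1 → C_0 is given by ∂[p,q] = [q] − [p]. For instance
  ∂[0,1] = [1] − [0].
This gives a 4×6 integer matrix of rank 3; reducing to Smith normal form yields diagonal entries (1,1,1).

The boundary map ∂_2: C_2 → C_1 maps a triangle to the signed sum of its edges. For instance
  ∂[0,1,2] = [1,2] − [0,2] + [0,1],
  ∂[0,1,3] = [1,3] − [0,3] + [0,1].
As a 6×4 matrix over Z this has rank 3, with invariant factors (1,1,1).

∂_3: C_3 → C_2 sends each 3-simplex σ to the alternating sum Σ_i (−1)^i (σ with its i-th vertex removed). For instance
  ∂[0,1,2,3] = [1,2,3] − [0,2,3] + [0,1,3] − [0,1,2].
As a 4×1 matrix over Z this has rank 1, with invariant factors (1).

From H_k ≅ ker(∂_k) / im(∂_{k+1}) we obtain:

  H_0: rank C_0 − rank ∂_1 = 4 − 3 = 1, and the invariant factors of ∂_1 are all 1, so H_0 = Z.
  H_1: rank ker ∂_1 − rank ∂_2 = (6 − 3) − 3 = 0, and the invariant factors of ∂_2 are all 1, so H_1 = 0.
  H_2: rank ker ∂_2 − rank ∂_3 = (4 − 3) − 1 = 0, and the invariant factors of ∂_3 are all 1, so H_2 = 0.
  H_3: rank ker ∂_3 − rank ∂_4 = (1 − 1) − 0 = 0, and there is no ∂_4, so H_3 = 0.

(K is a triangulation of the 3-simplex.)

H_0 ≅ Z,  H_1 = 0,  H_2 = 0,  H_3 = 0.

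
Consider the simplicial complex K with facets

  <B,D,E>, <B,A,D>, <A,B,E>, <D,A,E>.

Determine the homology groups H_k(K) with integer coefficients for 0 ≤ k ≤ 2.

We work with the vertex ordering A < B < D < E. The simplices of K, each written with vertices in increasing order, are:

  0-simplices (4): A, B, D, E
  1-simplices (6): AB, AD, AE, BD, BE, DE
  2-simplices (4): ABD, ABE, ADE, BDE

Hence C_0 ≅ Z^4, C_1 ≅ Z^6, C_2 ≅ Z^4.

∂_1: C_1 → C_0 sends each edge [p,q] (with p < q) to q − p. For instance
  ∂BD = D − B.
This gives a 4×6 integer matrix of rank 3; reducing to Smith normal form yields diagonal entries (1,1,1).

∂_2: C_2 → C_1 acts by ∂[p,q,r] = [q,r] − [p,r] + [p,q]. For instance
  ∂ADE = DE − AE + AD,
  ∂ABE = BE − AE + AB.
The 6×4 boundary matrix has rank 3 and Smith normal form diag(1,1,1).

From H_k ≅ ker(∂_k) / im(∂_{k+1}) we obtain:

  H_0: rank C_0 − rank ∂_1 = 4 − 3 = 1, and the invariant factors of ∂_1 are all 1, so H_0 = Z.
  H_1: rank ker ∂_1 − rank ∂_2 = (6 − 3) − 3 = 0, and the invariant factors of ∂_2 are all 1, so H_1 = 0.
  H_2: rank ker ∂_2 − rank ∂_3 = (4 − 3) − 0 = 1, and there is no ∂_3, so H_2 = Z.

As a check, the Euler characteristic is 4 − 6 + 4 = 2, which agrees with 1 − 0 + 1 = 2.
(K is a triangulation of the 2-sphere S^2.)

H_0 ≅ Z,  H_1 = 0,  H_2 ≅ Z.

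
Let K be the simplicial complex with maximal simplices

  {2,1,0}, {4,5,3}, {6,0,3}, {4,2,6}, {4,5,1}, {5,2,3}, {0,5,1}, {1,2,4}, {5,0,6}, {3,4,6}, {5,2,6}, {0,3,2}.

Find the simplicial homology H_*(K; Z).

H_0 ≅ Z,  H_1 ≅ Z/2,  H_2 = 0.

Fix the vertex order 0 < 1 < 2 < 3 < 4 < 5 < 6 and write every simplex with vertices in increasing order. Then dim K = 2 and the simplices of K are:

  0-simplices (7): [0], [1], [2], [3], [4], [5], [6]
  1-simplices (18): [0,1], [0,2], [0,3], [0,5], [0,6], [1,2], [1,4], [1,5], [2,3], [2,4], [2,5], [2,6], [3,4], [3,5], [3,6], [4,5], [4,6], [5,6]
  2-simplices (12): [0,1,2], [0,1,5], [0,2,3], [0,3,6], [0,5,6], [1,2,4], [1,4,5], [2,3,5], [2,4,6], [2,5,6], [3,4,5], [3,4,6]

so the chain groups are C_0 ≅ Z^7, C_1 ≅ Z^18, C_2 ≅ Z^12.

The boundary map ∂_1: C_1 → C_0 sends each edge [p,q] (with p < q) to q − p.
The resulting 7×18 matrix has rank 6, and its Smith normal form has invariant factors (1,1,1,1,1,1).

The boundary map ∂_2: C_2 → C_1 sends each 2-simplex [p,q,r] to [q,r] − [p,r] + [p,q]. For instance
  ∂[1,4,5] = [4,5] − [1,5] + [1,4],
  ∂[1,2,4] = [2,4] − [1,4] + [1,2].
As a 18×12 matrix over Z this has rank 12, with invariant factors (1,1,1,1,1,1,1,1,1,1,1,2).

From H_k ≅ ker(∂_k) / im(∂_{k+1}) we obtain:

  H_0: rank C_0 − rank ∂_1 = 7 − 6 = 1, and the invariant factors of ∂_1 are all 1, so H_0 = Z.
  H_1: rank ker ∂_1 − rank ∂_2 = (18 − 6) − 12 = 0, and ∂_2 has invariant factor 2 > 1, so H_1 = Z/2.
  H_2: rank ker ∂_2 − rank ∂_3 = (12 − 12) − 0 = 0, and there is no ∂_3, so H_2 = 0.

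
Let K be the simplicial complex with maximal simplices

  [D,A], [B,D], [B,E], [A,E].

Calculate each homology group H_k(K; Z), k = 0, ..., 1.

H_0 = Z,  H_1 = Z.

Fix the vertex order A < B < D < E and write every simplex with vertices in increasing order. Then dim K = 1 and the simplices of K are:

  0-simplices (4): A, B, D, E
  1-simplices (4): AD, AE, BD, BE

Hence C_0 ≅ Z^4, C_1 ≅ Z^4.

The boundary map ∂_1: C_1 → C_0 sends each edge [p,q] (with p < q) to q − p. For instance
  ∂BD = D − B.
This gives a 4×4 integer matrix of rank 3; reducing to Smith normal form yields diagonal entries (1,1,1).

From H_k ≅ ker(∂_k) / im(∂_{k+1}) we obtain:

  H_0: rank C_0 − rank ∂_1 = 4 − 3 = 1, and the invariant factors of ∂_1 are all 1, so H_0 ≅ Z.
  H_1: rank ker ∂_1 − rank ∂_2 = (4 − 3) − 0 = 1, and there is no ∂_2, so H_1 ≅ Z.

(K is a triangulation of the circle S^1.)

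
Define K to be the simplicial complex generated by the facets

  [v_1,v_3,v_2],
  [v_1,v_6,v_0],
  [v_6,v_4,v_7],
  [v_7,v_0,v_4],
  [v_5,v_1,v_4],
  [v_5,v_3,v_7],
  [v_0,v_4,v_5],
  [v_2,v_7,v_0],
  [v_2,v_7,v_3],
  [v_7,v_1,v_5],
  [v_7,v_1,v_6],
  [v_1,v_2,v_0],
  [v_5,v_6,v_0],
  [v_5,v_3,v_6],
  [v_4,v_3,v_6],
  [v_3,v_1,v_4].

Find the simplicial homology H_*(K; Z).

H_0 ≅ Z,  H_1 ≅ Z^2,  H_2 ≅ Z.

K has 8 vertices, 24 edges, 16 triangles.
rank ∂_0 = 0, rank ∂_1 = 7 ⇒ b_0 = 8 − 0 − 7 = 1; all invariant factors of ∂_1 are 1 so no torsion. So H_0 ≅ Z.
rank ∂_1 = 7, rank ∂_2 = 15 ⇒ b_1 = 24 − 7 − 15 = 2; all invariant factors of ∂_2 are 1 so no torsion. So H_1 ≅ Z^2.
rank ∂_2 = 15, rank ∂_3 = 0 ⇒ b_2 = 16 − 15 − 0 = 1. So H_2 ≅ Z.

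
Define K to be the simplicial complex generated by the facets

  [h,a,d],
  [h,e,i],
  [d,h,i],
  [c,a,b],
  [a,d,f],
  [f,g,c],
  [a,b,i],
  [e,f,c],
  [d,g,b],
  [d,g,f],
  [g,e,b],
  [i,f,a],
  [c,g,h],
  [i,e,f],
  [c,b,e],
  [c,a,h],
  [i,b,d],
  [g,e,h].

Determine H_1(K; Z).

H_1 ≅ Z ⊕ Z_2.

Fix the vertex order a < b < c < d < e < f < g < h < i and write every simplex with vertices in increasing order. Then dim K = 2 and the simplices of K are:

  0-simplices (9): a, b, c, d, e, f, g, h, i
  1-simplices (27): ab, ac, ad, af, ah, ai, bc, bd, be, bg, bi, ce, cf, cg, ch, df, dg, dh, di, ef, eg, eh, ei, fg, fi, gh, hi
  2-simplices (18): abc, abi, ach, adf, adh, afi, bce, bdg, bdi, beg, cef, cfg, cgh, dfg, dhi, efi, egh, ehi

giving chain groups C_0 ≅ Z^9, C_1 ≅ Z^27, C_2 ≅ Z^18.

Boundary ∂_1: C_1 → C_0 sends each edge [p,q] (with p < q) to q − p. For instance
  ∂df = f − d.
The 9×27 boundary matrix has rank 8 and Smith normal form diag(1,1,1,1,1,1,1,1).

Boundary ∂_2: C_2 → C_1 sends each 2-simplex [p,q,r] to [q,r] − [p,r] + [p,q]. For instance
  ∂dhi = hi − di + dh,
  ∂cfg = fg − cg + cf.
As a 27×18 matrix over Z this has rank 18, with invariant factors (1,1,1,1,1,1,1,1,1,1,1,1,1,1,1,1,1,2).

Now H_k = ker ∂_k / im ∂_{k+1}, so:

  H_1: rank ker ∂_1 − rank ∂_2 = (27 − 8) − 18 = 1, and ∂_2 has invariant factor 2 > 1, so H_1 ≅ Z ⊕ Z_2.

(K is a triangulation of the Klein bottle.)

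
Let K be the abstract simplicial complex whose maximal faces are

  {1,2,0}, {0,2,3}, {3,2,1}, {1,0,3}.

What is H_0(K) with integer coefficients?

H_0 ≅ Z.

K has 4 vertices, 6 edges, 4 triangles.
rank ∂_0 = 0, rank ∂_1 = 3 ⇒ b_0 = 4 − 0 − 3 = 1; all invariant factors of ∂_1 are 1 so no torsion. So H_0 = Z.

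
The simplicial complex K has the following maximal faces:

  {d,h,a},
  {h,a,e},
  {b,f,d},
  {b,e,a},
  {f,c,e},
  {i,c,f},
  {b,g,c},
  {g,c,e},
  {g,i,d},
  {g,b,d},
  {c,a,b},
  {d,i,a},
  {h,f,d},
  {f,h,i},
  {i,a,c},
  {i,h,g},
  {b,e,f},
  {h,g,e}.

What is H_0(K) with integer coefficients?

H_0 = Z.

Fix the vertex order a < b < c < d < e < f < g < h < i and write every simplex with vertices in increasing order. Then dim K = 2 and the simplices of K are:

  0-simplices (9): a, b, c, d, e, f, g, h, i
  1-simplices (27): ab, ac, ad, ae, ah, ai, bc, bd, be, bf, bg, ce, cf, cg, ci, df, dg, dh, di, ef, eg, eh, fh, fi, gh, gi, hi
  2-simplices (18): abc, abe, aci, adh, adi, aeh, bcg, bdf, bdg, bef, cef, ceg, cfi, dfh, dgi, egh, fhi, ghi

so the chain groups are C_0 ≅ Z^9, C_1 ≅ Z^27, C_2 ≅ Z^18.

The boundary map ∂_1: C_1 → C_0 maps an edge to its endpoints' difference, ∂[p,q] = q − p. For instance
  ∂ae = e − a.
As a 9×27 matrix over Z this has rank 8, with invariant factors (1,1,1,1,1,1,1,1).

∂_2: C_2 → C_1 acts by ∂[p,q,r] = [q,r] − [p,r] + [p,q]. For instance
  ∂abc = bc − ac + ab,
  ∂abe = be − ae + ab.
The resulting 27×18 matrix has rank 18, and its Smith normal form has invariant factors (1,1,1,1,1,1,1,1,1,1,1,1,1,1,1,1,1,2).

From H_k ≅ ker(∂_k) / im(∂_{k+1}) we obtain:

  H_0: rank C_0 − rank ∂_1 = 9 − 8 = 1, and the invariant factors of ∂_1 are all 1, so H_0 = Z.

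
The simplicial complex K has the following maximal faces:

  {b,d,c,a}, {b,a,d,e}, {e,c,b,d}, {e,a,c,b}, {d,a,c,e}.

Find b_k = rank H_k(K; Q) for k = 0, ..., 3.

b_0 = 1, b_1 = 0, b_2 = 0, b_3 = 1.

Take the total order a < b < c < d < e on the vertex set. Then K (dimension 3) consists of the simplices:

  0-simplices (5): a, b, c, d, e
  1-simplices (10): ab, ac, ad, ae, bc, bd, be, cd, ce, de
  2-simplices (10): abc, abd, abe, acd, ace, ade, bcd, bce, bde, cde
  3-simplices (5): abcd, abce, abde, acde, bcde

Hence C_0 ≅ Z^5, C_1 ≅ Z^10, C_2 ≅ Z^10, C_3 ≅ Z^5.

Boundary ∂_1: C_1 → C_0 is given by ∂[p,q] = [q] − [p]. For instance
  ∂ad = d − a.
This gives a 5×10 integer matrix of rank 4; reducing to Smith normal form yields diagonal entries (1,1,1,1).

The boundary map ∂_2: C_2 → C_1 sends each 2-simplex [p,q,r] to [q,r] − [p,r] + [p,q]. For instance
  ∂abc = bc − ac + ab,
  ∂cde = de − ce + cd.
This gives a 10×10 integer matrix of rank 6; reducing to Smith normal form yields diagonal entries (1,1,1,1,1,1).

∂_3: C_3 → C_2 sends each 3-simplex σ to the alternating sum Σ_i (−1)^i (σ with its i-th vertex removed). For instance
  ∂abcd = bcd − acd + abd − abc,
  ∂abde = bde − ade + abe − abd.
The 10×5 boundary matrix has rank 4 and Smith normal form diag(1,1,1,1).

Now H_k = ker ∂_k / im ∂_{k+1}, so:

  H_0: rank C_0 − rank ∂_1 = 5 − 4 = 1, and the invariant factors of ∂_1 are all 1, so H_0 ≅ Z.
  H_1: rank ker ∂_1 − rank ∂_2 = (10 − 4) − 6 = 0, and the invariant factors of ∂_2 are all 1, so H_1 ≅ 0.
  H_2: rank ker ∂_2 − rank ∂_3 = (10 − 6) − 4 = 0, and the invariant factors of ∂_3 are all 1, so H_2 ≅ 0.
  H_3: rank ker ∂_3 − rank ∂_4 = (5 − 4) − 0 = 1, and there is no ∂_4, so H_3 ≅ Z.

Hence the Betti numbers are b_0 = 1, b_1 = 0, b_2 = 0, b_3 = 1.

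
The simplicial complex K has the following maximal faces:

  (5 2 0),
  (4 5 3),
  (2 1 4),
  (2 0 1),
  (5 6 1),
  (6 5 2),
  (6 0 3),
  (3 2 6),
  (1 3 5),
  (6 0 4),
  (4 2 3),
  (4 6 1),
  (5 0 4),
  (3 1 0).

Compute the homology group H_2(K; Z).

H_2 = Z.

Take the total order 0 < 1 < 2 < 3 < 4 < 5 < 6 on the vertex set. Then K (dimension 2) consists of the simplices:

  0-simplices (7): [0], [1], [2], [3], [4], [5], [6]
  1-simplices (21): [0,1], [0,2], [0,3], [0,4], [0,5], [0,6], [1,2], [1,3], [1,4], [1,5], [1,6], [2,3], [2,4], [2,5], [2,6], [3,4], [3,5], [3,6], [4,5], [4,6], [5,6]
  2-simplices (14): [0,1,2], [0,1,3], [0,2,5], [0,3,6], [0,4,5], [0,4,6], [1,2,4], [1,3,5], [1,4,6], [1,5,6], [2,3,4], [2,3,6], [2,5,6], [3,4,5]

Hence C_0 ≅ Z^7, C_1 ≅ Z^21, C_2 ≅ Z^14.

The boundary map ∂_1: C_1 → C_0 sends each edge [p,q] (with p < q) to q − p.
The 7×21 boundary matrix has rank 6 and Smith normal form diag(1,1,1,1,1,1).

∂_2: C_2 → C_1 sends each 2-simplex [p,q,r] to [q,r] − [p,r] + [p,q]. For instance
  ∂[2,3,4] = [3,4] − [2,4] + [2,3],
  ∂[3,4,5] = [4,5] − [3,5] + [3,4].
This gives a 21×14 integer matrix of rank 13; reducing to Smith normal form yields diagonal entries (1,1,1,1,1,1,1,1,1,1,1,1,1).

Computing H_k = (kernel of ∂_k) / (image of ∂_{k+1}):

  H_2: rank ker ∂_2 − rank ∂_3 = (14 − 13) − 0 = 1, and there is no ∂_3, so H_2 = Z.

(K is a triangulation of the torus T^2.)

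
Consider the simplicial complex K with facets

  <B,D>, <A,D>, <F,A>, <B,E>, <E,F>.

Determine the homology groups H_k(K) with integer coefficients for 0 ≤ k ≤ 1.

Order the vertices as A < B < D < E < F. Listing each simplex with vertices in this order, K has dimension 1 with simplices:

  0-simplices (5): A, B, D, E, F
  1-simplices (5): AD, AF, BD, BE, EF

so the chain groups are C_0 ≅ Z^5, C_1 ≅ Z^5.

Boundary ∂_1: C_1 → C_0 maps an edge to its endpoints' difference, ∂[p,q] = q − p. For instance
  ∂AF = F − A.
As a 5×5 matrix over Z this has rank 4, with invariant factors (1,1,1,1).

From H_k ≅ ker(∂_k) / im(∂_{k+1}) we obtain:

  H_0: rank C_0 − rank ∂_1 = 5 − 4 = 1, and the invariant factors of ∂_1 are all 1, so H_0 = Z.
  H_1: rank ker ∂_1 − rank ∂_2 = (5 − 4) − 0 = 1, and there is no ∂_2, so H_1 = Z.

As a check, the Euler characteristic is 5 − 5 = 0, which agrees with 1 − 1 = 0.

H_0 ≅ Z,  H_1 ≅ Z.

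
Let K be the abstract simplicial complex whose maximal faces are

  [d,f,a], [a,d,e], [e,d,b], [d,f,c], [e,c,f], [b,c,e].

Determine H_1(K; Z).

Order the vertices as a < b < c < d < e < f. Listing each simplex with vertices in this order, K has dimension 2 with simplices:

  0-simplices (6): a, b, c, d, e, f
  1-simplices (12): ad, ae, af, bc, bd, be, cd, ce, cf, de, df, ef
  2-simplices (6): ade, adf, bce, bde, cdf, cef

so the chain groups are C_0 ≅ Z^6, C_1 ≅ Z^12, C_2 ≅ Z^6.

Boundary ∂_1: C_1 → C_0 sends each edge [p,q] (with p < q) to q − p. For instance
  ∂df = f − d.
The resulting 6×12 matrix has rank 5, and its Smith normal form has invariant factors (1,1,1,1,1).

Boundary ∂_2: C_2 → C_1 sends each 2-simplex [p,q,r] to [q,r] − [p,r] + [p,q]. For instance
  ∂bce = ce − be + bc,
  ∂bde = de − be + bd.
This gives a 12×6 integer matrix of rank 6; reducing to Smith normal form yields diagonal entries (1,1,1,1,1,1).

Reading off H_k = ker ∂_k / im ∂_{k+1}:

  H_1: rank ker ∂_1 − rank ∂_2 = (12 − 5) − 6 = 1, and the invariant factors of ∂_2 are all 1, so H_1 ≅ Z.

(K is a triangulation of the cylinder S^1 x I.)

H_1 ≅ Z.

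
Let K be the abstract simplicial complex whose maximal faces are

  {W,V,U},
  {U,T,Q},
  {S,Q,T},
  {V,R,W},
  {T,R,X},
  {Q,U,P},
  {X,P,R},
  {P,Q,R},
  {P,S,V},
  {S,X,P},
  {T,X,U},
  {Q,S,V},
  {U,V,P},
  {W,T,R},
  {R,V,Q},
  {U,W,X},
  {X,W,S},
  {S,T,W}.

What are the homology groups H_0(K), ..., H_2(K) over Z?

Take the total order P < Q < R < S < T < U < V < W < X on the vertex set. Then K (dimension 2) consists of the simplices:

  0-simplices (9): P, Q, R, S, T, U, V, W, X
  1-simplices (27): PQ, PR, PS, PU, PV, PX, QR, QS, QT, QU, QV, RT, RV, RW, RX, ST, SV, SW, SX, TU, TW, TX, UV, UW, UX, VW, WX
  2-simplices (18): PQR, PQU, PRX, PSV, PSX, PUV, QRV, QST, QSV, QTU, RTW, RTX, RVW, STW, SWX, TUX, UVW, UWX

giving chain groups C_0 ≅ Z^9, C_1 ≅ Z^27, C_2 ≅ Z^18.

The boundary map ∂_1: C_1 → C_0 sends each edge [p,q] (with p < q) to q − p. For instance
  ∂PV = V − P.
The resulting 9×27 matrix has rank 8, and its Smith normal form has invariant factors (1,1,1,1,1,1,1,1).

Boundary ∂_2: C_2 → C_1 maps a triangle to the signed sum of its edges. For instance
  ∂QSV = SV − QV + QS,
  ∂PQU = QU − PU + PQ.
This gives a 27×18 integer matrix of rank 18; reducing to Smith normal form yields diagonal entries (1,1,1,1,1,1,1,1,1,1,1,1,1,1,1,1,1,2).

Computing H_k = (kernel of ∂_k) / (image of ∂_{k+1}):

  H_0: rank C_0 − rank ∂_1 = 9 − 8 = 1, and the invariant factors of ∂_1 are all 1, so H_0 ≅ Z.
  H_1: rank ker ∂_1 − rank ∂_2 = (27 − 8) − 18 = 1, and ∂_2 has invariant factor 2 > 1, so H_1 ≅ Z ⊕ Z/2Z.
  H_2: rank ker ∂_2 − rank ∂_3 = (18 − 18) − 0 = 0, and there is no ∂_3, so H_2 ≅ 0.

As a check, the Euler characteristic is 9 − 27 + 18 = 0, which agrees with 1 − 1 + 0 = 0.
(K is a triangulation of the Klein bottle.)

H_0 = Z,  H_1 = Z ⊕ Z/2Z,  H_2 = 0.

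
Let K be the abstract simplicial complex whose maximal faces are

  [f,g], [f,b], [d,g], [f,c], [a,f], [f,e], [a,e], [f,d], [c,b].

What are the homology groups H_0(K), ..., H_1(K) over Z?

H_0 = Z,  H_1 = Z^3.

We work with the vertex ordering a < b < c < d < e < f < g. The simplices of K, each written with vertices in increasing order, are:

  0-simplices (7): a, b, c, d, e, f, g
  1-simplices (9): ae, af, bc, bf, cf, df, dg, ef, fg

so the chain groups are C_0 ≅ Z^7, C_1 ≅ Z^9.

The boundary map ∂_1: C_1 → C_0 sends each edge [p,q] (with p < q) to q − p. For instance
  ∂cf = f − c.
The resulting 7×9 matrix has rank 6, and its Smith normal form has invariant factors (1,1,1,1,1,1).

Now H_k = ker ∂_k / im ∂_{k+1}, so:

  H_0: rank C_0 − rank ∂_1 = 7 − 6 = 1, and the invariant factors of ∂_1 are all 1, so H_0 = Z.
  H_1: rank ker ∂_1 − rank ∂_2 = (9 − 6) − 0 = 3, and there is no ∂_2, so H_1 = Z^3.

(K is a triangulation of a wedge of 3 circles.)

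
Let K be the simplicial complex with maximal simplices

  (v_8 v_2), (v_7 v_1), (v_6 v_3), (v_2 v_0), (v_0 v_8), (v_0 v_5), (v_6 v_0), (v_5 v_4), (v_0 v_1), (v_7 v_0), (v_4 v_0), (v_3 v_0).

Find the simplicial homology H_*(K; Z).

H_0 = Z,  H_1 = Z^4.

Order the vertices as v_0 < v_1 < v_2 < v_3 < v_4 < v_5 < v_6 < v_7 < v_8. Listing each simplex with vertices in this order, K has dimension 1 with simplices:

  0-simplices (9): [v_0], [v_1], [v_2], [v_3], [v_4], [v_5], [v_6], [v_7], [v_8]
  1-simplices (12): [v_0,v_1], [v_0,v_2], [v_0,v_3], [v_0,v_4], [v_0,v_5], [v_0,v_6], [v_0,v_7], [v_0,v_8], [v_1,v_7], [v_2,v_8], [v_3,v_6], [v_4,v_5]

so the chain groups are C_0 ≅ Z^9, C_1 ≅ Z^12.

∂_1: C_1 → C_0 sends each edge [p,q] (with p < q) to q − p.
The resulting 9×12 matrix has rank 8, and its Smith normal form has invariant factors (1,1,1,1,1,1,1,1).

Now H_k = ker ∂_k / im ∂_{k+1}, so:

  H_0: rank C_0 − rank ∂_1 = 9 − 8 = 1, and the invariant factors of ∂_1 are all 1, so H_0 ≅ Z.
  H_1: rank ker ∂_1 − rank ∂_2 = (12 − 8) − 0 = 4, and there is no ∂_2, so H_1 ≅ Z^4.

As a check, the Euler characteristic is 9 − 12 = -3, which agrees with 1 − 4 = -3.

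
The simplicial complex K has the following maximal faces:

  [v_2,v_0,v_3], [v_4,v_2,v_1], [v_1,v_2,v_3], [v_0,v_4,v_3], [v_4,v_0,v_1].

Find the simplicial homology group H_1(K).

K has 5 vertices, 10 edges, 5 triangles.
rank ∂_1 = 4, rank ∂_2 = 5 ⇒ b_1 = 10 − 4 − 5 = 1; all invariant factors of ∂_2 are 1 so no torsion. So H_1 = Z.

H_1 = Z.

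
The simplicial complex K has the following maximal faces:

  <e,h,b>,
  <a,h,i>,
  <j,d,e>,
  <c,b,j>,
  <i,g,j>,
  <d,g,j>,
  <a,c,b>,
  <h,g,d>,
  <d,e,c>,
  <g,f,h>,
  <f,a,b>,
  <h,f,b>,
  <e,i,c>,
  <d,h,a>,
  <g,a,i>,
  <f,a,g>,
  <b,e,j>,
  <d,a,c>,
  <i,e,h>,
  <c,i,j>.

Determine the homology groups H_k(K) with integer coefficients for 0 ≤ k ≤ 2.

Order the vertices as a < b < c < d < e < f < g < h < i < j. Listing each simplex with vertices in this order, K has dimension 2 with simplices:

  0-simplices (10): a, b, c, d, e, f, g, h, i, j
  1-simplices (30): ab, ac, ad, af, ag, ah, ai, bc, be, bf, bh, bj, cd, ce, ci, cj, de, dg, dh, dj, eh, ei, ej, fg, fh, gh, gi, gj, hi, ij
  2-simplices (20): abc, abf, acd, adh, afg, agi, ahi, bcj, beh, bej, bfh, cde, cei, cij, dej, dgh, dgj, ehi, fgh, gij

giving chain groups C_0 ≅ Z^10, C_1 ≅ Z^30, C_2 ≅ Z^20.

Boundary ∂_1: C_1 → C_0 sends each edge [p,q] (with p < q) to q − p.
As a 10×30 matrix over Z this has rank 9, with invariant factors (1,1,1,1,1,1,1,1,1).

The boundary map ∂_2: C_2 → C_1 acts by ∂[p,q,r] = [q,r] − [p,r] + [p,q]. For instance
  ∂dej = ej − dj + de,
  ∂cde = de − ce + cd.
This gives a 30×20 integer matrix of rank 20; reducing to Smith normal form yields diagonal entries (1,1,1,1,1,1,1,1,1,1,1,1,1,1,1,1,1,1,1,2).

Computing H_k = (kernel of ∂_k) / (image of ∂_{k+1}):

  H_0: rank C_0 − rank ∂_1 = 10 − 9 = 1, and the invariant factors of ∂_1 are all 1, so H_0 ≅ Z.
  H_1: rank ker ∂_1 − rank ∂_2 = (30 − 9) − 20 = 1, and ∂_2 has invariant factor 2 > 1, so H_1 ≅ Z ⊕ Z/2.
  H_2: rank ker ∂_2 − rank ∂_3 = (20 − 20) − 0 = 0, and there is no ∂_3, so H_2 ≅ 0.

H_0 = Z,  H_1 = Z ⊕ Z/2,  H_2 = 0.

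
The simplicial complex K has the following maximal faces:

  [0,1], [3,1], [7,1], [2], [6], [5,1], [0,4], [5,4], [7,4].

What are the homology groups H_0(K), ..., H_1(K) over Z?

H_0 = Z^3,  H_1 = Z^2.

Order the vertices as 0 < 1 < 2 < 3 < 4 < 5 < 6 < 7. Listing each simplex with vertices in this order, K has dimension 1 with simplices:

  0-simplices (8): [0], [1], [2], [3], [4], [5], [6], [7]
  1-simplices (7): [0,1], [0,4], [1,3], [1,5], [1,7], [4,5], [4,7]

Hence C_0 ≅ Z^8, C_1 ≅ Z^7.

The boundary map ∂_1: C_1 → C_0 is given by ∂[p,q] = [q] − [p]. For instance
  ∂[1,7] = [7] − [1].
As a 8×7 matrix over Z this has rank 5, with invariant factors (1,1,1,1,1).

Now H_k = ker ∂_k / im ∂_{k+1}, so:

  H_0: rank C_0 − rank ∂_1 = 8 − 5 = 3, and the invariant factors of ∂_1 are all 1, so H_0 = Z^3.
  H_1: rank ker ∂_1 − rank ∂_2 = (7 − 5) − 0 = 2, and there is no ∂_2, so H_1 = Z^2.

As a check, the Euler characteristic is 8 − 7 = 1, which agrees with 3 − 2 = 1.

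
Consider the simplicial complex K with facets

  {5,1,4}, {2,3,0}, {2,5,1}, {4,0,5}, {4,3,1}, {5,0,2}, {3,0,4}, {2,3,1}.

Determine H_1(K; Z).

H_1 = 0.

Fix the vertex order 0 < 1 < 2 < 3 < 4 < 5 and write every simplex with vertices in increasing order. Then dim K = 2 and the simplices of K are:

  0-simplices (6): [0], [1], [2], [3], [4], [5]
  1-simplices (12): [0,2], [0,3], [0,4], [0,5], [1,2], [1,3], [1,4], [1,5], [2,3], [2,5], [3,4], [4,5]
  2-simplices (8): [0,2,3], [0,2,5], [0,3,4], [0,4,5], [1,2,3], [1,2,5], [1,3,4], [1,4,5]

so the chain groups are C_0 ≅ Z^6, C_1 ≅ Z^12, C_2 ≅ Z^8.

∂_1: C_1 → C_0 maps an edge to its endpoints' difference, ∂[p,q] = q − p. For instance
  ∂[0,2] = [2] − [0].
As a 6×12 matrix over Z this has rank 5, with invariant factors (1,1,1,1,1).

∂_2: C_2 → C_1 maps a triangle to the signed sum of its edges. For instance
  ∂[1,2,5] = [2,5] − [1,5] + [1,2],
  ∂[0,2,5] = [2,5] − [0,5] + [0,2].
The resulting 12×8 matrix has rank 7, and its Smith normal form has invariant factors (1,1,1,1,1,1,1).

Reading off H_k = ker ∂_k / im ∂_{k+1}:

  H_1: rank ker ∂_1 − rank ∂_2 = (12 − 5) − 7 = 0, and the invariant factors of ∂_2 are all 1, so H_1 = 0.

(K is a triangulation of the 2-sphere S^2.)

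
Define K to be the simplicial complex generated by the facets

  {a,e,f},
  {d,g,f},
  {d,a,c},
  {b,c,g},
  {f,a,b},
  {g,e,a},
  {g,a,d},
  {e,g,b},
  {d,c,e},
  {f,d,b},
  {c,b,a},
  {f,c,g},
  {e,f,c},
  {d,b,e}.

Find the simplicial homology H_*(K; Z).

Take the total order a < b < c < d < e < f < g on the vertex set. Then K (dimension 2) consists of the simplices:

  0-simplices (7): a, b, c, d, e, f, g
  1-simplices (21): ab, ac, ad, ae, af, ag, bc, bd, be, bf, bg, cd, ce, cf, cg, de, df, dg, ef, eg, fg
  2-simplices (14): abc, abf, acd, adg, aef, aeg, bcg, bde, bdf, beg, cde, cef, cfg, dfg

giving chain groups C_0 ≅ Z^7, C_1 ≅ Z^21, C_2 ≅ Z^14.

Boundary ∂_1: C_1 → C_0 is given by ∂[p,q] = [q] − [p].
The resulting 7×21 matrix has rank 6, and its Smith normal form has invariant factors (1,1,1,1,1,1).

The boundary map ∂_2: C_2 → C_1 sends each 2-simplex [p,q,r] to [q,r] − [p,r] + [p,q]. For instance
  ∂cde = de − ce + cd,
  ∂abf = bf − af + ab.
This gives a 21×14 integer matrix of rank 13; reducing to Smith normal form yields diagonal entries (1,1,1,1,1,1,1,1,1,1,1,1,1).

Now H_k = ker ∂_k / im ∂_{k+1}, so:

  H_0: rank C_0 − rank ∂_1 = 7 − 6 = 1, and the invariant factors of ∂_1 are all 1, so H_0 ≅ Z.
  H_1: rank ker ∂_1 − rank ∂_2 = (21 − 6) − 13 = 2, and the invariant factors of ∂_2 are all 1, so H_1 ≅ Z^2.
  H_2: rank ker ∂_2 − rank ∂_3 = (14 − 13) − 0 = 1, and there is no ∂_3, so H_2 ≅ Z.

As a check, the Euler characteristic is 7 − 21 + 14 = 0, which agrees with 1 − 2 + 1 = 0.

H_0 = Z,  H_1 = Z^2,  H_2 = Z.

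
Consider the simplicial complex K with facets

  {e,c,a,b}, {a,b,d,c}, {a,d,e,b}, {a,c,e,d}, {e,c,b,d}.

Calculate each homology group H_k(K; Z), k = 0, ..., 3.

H_0 ≅ Z,  H_1 = 0,  H_2 = 0,  H_3 ≅ Z.

Order the vertices as a < b < c < d < e. Listing each simplex with vertices in this order, K has dimension 3 with simplices:

  0-simplices (5): a, b, c, d, e
  1-simplices (10): ab, ac, ad, ae, bc, bd, be, cd, ce, de
  2-simplices (10): abc, abd, abe, acd, ace, ade, bcd, bce, bde, cde
  3-simplices (5): abcd, abce, abde, acde, bcde

so the chain groups are C_0 ≅ Z^5, C_1 ≅ Z^10, C_2 ≅ Z^10, C_3 ≅ Z^5.

Boundary ∂_1: C_1 → C_0 maps an edge to its endpoints' difference, ∂[p,q] = q − p. For instance
  ∂ab = b − a.
As a 5×10 matrix over Z this has rank 4, with invariant factors (1,1,1,1).

∂_2: C_2 → C_1 maps a triangle to the signed sum of its edges. For instance
  ∂ade = de − ae + ad,
  ∂abe = be − ae + ab.
The 10×10 boundary matrix has rank 6 and Smith normal form diag(1,1,1,1,1,1).

∂_3: C_3 → C_2 sends each 3-simplex σ to the alternating sum Σ_i (−1)^i (σ with its i-th vertex removed). For instance
  ∂bcde = cde − bde + bce − bcd,
  ∂abce = bce − ace + abe − abc.
The 10×5 boundary matrix has rank 4 and Smith normal form diag(1,1,1,1).

Now H_k = ker ∂_k / im ∂_{k+1}, so:

  H_0: rank C_0 − rank ∂_1 = 5 − 4 = 1, and the invariant factors of ∂_1 are all 1, so H_0 = Z.
  H_1: rank ker ∂_1 − rank ∂_2 = (10 − 4) − 6 = 0, and the invariant factors of ∂_2 are all 1, so H_1 = 0.
  H_2: rank ker ∂_2 − rank ∂_3 = (10 − 6) − 4 = 0, and the invariant factors of ∂_3 are all 1, so H_2 = 0.
  H_3: rank ker ∂_3 − rank ∂_4 = (5 − 4) − 0 = 1, and there is no ∂_4, so H_3 = Z.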